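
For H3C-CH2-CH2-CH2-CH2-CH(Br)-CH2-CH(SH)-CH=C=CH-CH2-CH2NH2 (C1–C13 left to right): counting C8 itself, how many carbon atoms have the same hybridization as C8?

10

C8 is sp3 (only σ bonds).
C1: sp3 ✓
C2: sp3 ✓
C3: sp3 ✓
C4: sp3 ✓
C5: sp3 ✓
C6: sp3 ✓
C7: sp3 ✓
C8: sp3 ✓
C9: sp2
C10: sp
C11: sp2
C12: sp3 ✓
C13: sp3 ✓
10 carbons are sp3.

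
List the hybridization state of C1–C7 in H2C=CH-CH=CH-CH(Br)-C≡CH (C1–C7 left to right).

C1 sp2, C2 sp2, C3 sp2, C4 sp2, C5 sp3, C6 sp, C7 sp

C1 is sp2: 3 σ bonds, plus one π bond, 3 electron-density regions.
C2 has 3 σ bonds, plus one π bond: steric number 3 → sp2.
C3: 3 σ bonds, plus one π bond; 3 regions of electron density → sp2.
C4: 3 σ bonds, plus one π bond; 3 regions of electron density → sp2.
C5 (4 σ bonds) has steric number 4: sp3.
C6 has 2 σ bonds, plus two π bonds: steric number 2 → sp.
C7 — 2 σ bonds, plus two π bonds. Steric number 2, so sp.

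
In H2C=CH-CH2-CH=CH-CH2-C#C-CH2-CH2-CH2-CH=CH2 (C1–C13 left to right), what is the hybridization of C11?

sp3

C11 carries 4 σ bonds, giving a steric number of 4, so it is sp3.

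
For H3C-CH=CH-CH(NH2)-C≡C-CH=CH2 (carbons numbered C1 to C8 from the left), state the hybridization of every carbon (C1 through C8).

C1 carries 4 σ bonds, giving a steric number of 4, so it is sp3.
C2: 3 σ bonds, plus one π bond — 3 electron domains, sp2.
C3 (3 σ bonds, plus one π bond) has steric number 3: sp2.
C4: 4 σ bonds — 4 electron domains, sp3.
C5 has 2 σ bonds, plus two π bonds: steric number 2 → sp.
C6: 2 σ bonds, plus two π bonds — 2 electron domains, sp.
C7: 3 σ bonds, plus one π bond; 3 regions of electron density → sp2.
C8 carries 3 σ bonds, plus one π bond, giving a steric number of 3, so it is sp2.

C1 sp3, C2 sp2, C3 sp2, C4 sp3, C5 sp, C6 sp, C7 sp2, C8 sp2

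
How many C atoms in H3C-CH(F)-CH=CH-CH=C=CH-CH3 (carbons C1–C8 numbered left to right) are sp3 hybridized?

C1: sp3 ✓
C2: sp3 ✓
C3: sp2
C4: sp2
C5: sp2
C6: sp
C7: sp2
C8: sp3 ✓
C1, C2, C8 → 3 sp3 carbons.

3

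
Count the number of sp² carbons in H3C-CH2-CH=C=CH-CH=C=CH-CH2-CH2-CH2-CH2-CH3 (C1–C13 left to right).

C1: sp3
C2: sp3
C3: sp2 ✓
C4: sp
C5: sp2 ✓
C6: sp2 ✓
C7: sp
C8: sp2 ✓
C9: sp3
C10: sp3
C11: sp3
C12: sp3
C13: sp3
C3, C5, C6, C8 → 4 sp2 carbons.

4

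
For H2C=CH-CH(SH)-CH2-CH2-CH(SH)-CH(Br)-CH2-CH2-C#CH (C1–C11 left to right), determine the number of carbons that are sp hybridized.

C1: sp2
C2: sp2
C3: sp3
C4: sp3
C5: sp3
C6: sp3
C7: sp3
C8: sp3
C9: sp3
C10: sp ✓
C11: sp ✓
C10, C11 → 2 sp carbons.

2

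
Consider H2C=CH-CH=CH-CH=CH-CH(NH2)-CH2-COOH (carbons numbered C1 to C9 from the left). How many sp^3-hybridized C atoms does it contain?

C1: sp2
C2: sp2
C3: sp2
C4: sp2
C5: sp2
C6: sp2
C7: sp3 ✓
C8: sp3 ✓
C9: sp2
C7, C8 → 2 sp3 carbons.

2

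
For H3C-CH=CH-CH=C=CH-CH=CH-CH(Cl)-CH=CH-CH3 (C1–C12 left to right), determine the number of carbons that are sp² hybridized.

C1: sp3
C2: sp2 ✓
C3: sp2 ✓
C4: sp2 ✓
C5: sp
C6: sp2 ✓
C7: sp2 ✓
C8: sp2 ✓
C9: sp3
C10: sp2 ✓
C11: sp2 ✓
C12: sp3
C2, C3, C4, C6, C7, C8, C10, C11 → 8 sp2 carbons.

8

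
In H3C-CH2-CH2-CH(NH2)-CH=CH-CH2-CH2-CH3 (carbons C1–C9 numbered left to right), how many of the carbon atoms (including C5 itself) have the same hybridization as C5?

2

C5 is sp2 (one π bond).
C1: sp3
C2: sp3
C3: sp3
C4: sp3
C5: sp2 ✓
C6: sp2 ✓
C7: sp3
C8: sp3
C9: sp3
2 carbons are sp2.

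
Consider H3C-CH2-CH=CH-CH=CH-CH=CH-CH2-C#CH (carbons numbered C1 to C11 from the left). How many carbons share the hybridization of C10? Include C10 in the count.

2

C10 is sp (two π bonds).
C1: sp3
C2: sp3
C3: sp2
C4: sp2
C5: sp2
C6: sp2
C7: sp2
C8: sp2
C9: sp3
C10: sp ✓
C11: sp ✓
2 carbons are sp.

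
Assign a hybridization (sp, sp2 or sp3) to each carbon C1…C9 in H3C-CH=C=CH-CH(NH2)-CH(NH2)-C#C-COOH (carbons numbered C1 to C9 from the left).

C1 sp3, C2 sp2, C3 sp, C4 sp2, C5 sp3, C6 sp3, C7 sp, C8 sp, C9 sp2

C1 carries 4 σ bonds, giving a steric number of 4, so it is sp3.
C2 is sp2: 3 σ bonds, plus one π bond, 3 electron-density regions.
C3 — 2 σ bonds, plus two π bonds. Steric number 2, so sp.
C4 — 3 σ bonds, plus one π bond. Steric number 3, so sp2.
C5 (4 σ bonds) has steric number 4: sp3.
C6 (4 σ bonds) has steric number 4: sp3.
C7 — 2 σ bonds, plus two π bonds. Steric number 2, so sp.
C8: 2 σ bonds, plus two π bonds — 2 electron domains, sp.
C9: 3 σ bonds, plus one π bond; 3 regions of electron density → sp2.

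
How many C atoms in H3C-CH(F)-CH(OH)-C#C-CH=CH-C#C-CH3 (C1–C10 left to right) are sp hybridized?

4

C1: sp3
C2: sp3
C3: sp3
C4: sp ✓
C5: sp ✓
C6: sp2
C7: sp2
C8: sp ✓
C9: sp ✓
C10: sp3
C4, C5, C8, C9 → 4 sp carbons.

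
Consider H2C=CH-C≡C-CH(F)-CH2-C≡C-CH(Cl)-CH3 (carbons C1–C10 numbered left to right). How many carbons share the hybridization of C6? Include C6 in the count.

4

C6 is sp3 (only σ bonds).
C1: sp2
C2: sp2
C3: sp
C4: sp
C5: sp3 ✓
C6: sp3 ✓
C7: sp
C8: sp
C9: sp3 ✓
C10: sp3 ✓
4 carbons are sp3.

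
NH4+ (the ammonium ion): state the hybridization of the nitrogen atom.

sp3

Four σ bonds, no lone pair → sp3, tetrahedral.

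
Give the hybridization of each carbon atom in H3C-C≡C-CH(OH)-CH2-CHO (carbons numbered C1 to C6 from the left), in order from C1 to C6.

C1 sp3, C2 sp, C3 sp, C4 sp3, C5 sp3, C6 sp2

C1 (4 σ bonds) has steric number 4: sp3.
C2 carries 2 σ bonds, plus two π bonds, giving a steric number of 2, so it is sp.
C3 (2 σ bonds, plus two π bonds) has steric number 2: sp.
C4: 4 σ bonds — 4 electron domains, sp3.
C5 is sp3: 4 σ bonds, 4 electron-density regions.
C6 is sp2: 3 σ bonds, plus one π bond, 3 electron-density regions.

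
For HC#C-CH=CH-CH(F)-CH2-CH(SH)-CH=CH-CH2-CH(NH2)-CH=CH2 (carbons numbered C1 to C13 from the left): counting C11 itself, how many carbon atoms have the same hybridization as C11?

5

C11 is sp3 (only σ bonds).
C1: sp
C2: sp
C3: sp2
C4: sp2
C5: sp3 ✓
C6: sp3 ✓
C7: sp3 ✓
C8: sp2
C9: sp2
C10: sp3 ✓
C11: sp3 ✓
C12: sp2
C13: sp2
5 carbons are sp3.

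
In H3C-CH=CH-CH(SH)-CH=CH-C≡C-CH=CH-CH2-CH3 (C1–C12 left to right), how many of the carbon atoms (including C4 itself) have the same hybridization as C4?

4

C4 is sp3 (only σ bonds).
C1: sp3 ✓
C2: sp2
C3: sp2
C4: sp3 ✓
C5: sp2
C6: sp2
C7: sp
C8: sp
C9: sp2
C10: sp2
C11: sp3 ✓
C12: sp3 ✓
4 carbons are sp3.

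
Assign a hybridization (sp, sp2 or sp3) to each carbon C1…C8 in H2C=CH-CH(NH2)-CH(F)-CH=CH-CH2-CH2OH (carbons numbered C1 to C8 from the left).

C1 sp2, C2 sp2, C3 sp3, C4 sp3, C5 sp2, C6 sp2, C7 sp3, C8 sp3

C1: 3 σ bonds, plus one π bond; 3 regions of electron density → sp2.
C2 has 3 σ bonds, plus one π bond: steric number 3 → sp2.
C3: 4 σ bonds — 4 electron domains, sp3.
C4: 4 σ bonds — 4 electron domains, sp3.
C5: 3 σ bonds, plus one π bond — 3 electron domains, sp2.
C6 is sp2: 3 σ bonds, plus one π bond, 3 electron-density regions.
C7 has 4 σ bonds: steric number 4 → sp3.
C8: 4 σ bonds; 4 regions of electron density → sp3.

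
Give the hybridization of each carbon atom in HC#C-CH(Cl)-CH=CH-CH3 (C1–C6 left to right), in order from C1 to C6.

C1: 2 σ bonds, plus two π bonds — 2 electron domains, sp.
C2 has 2 σ bonds, plus two π bonds: steric number 2 → sp.
C3: 4 σ bonds; 4 regions of electron density → sp3.
C4 — 3 σ bonds, plus one π bond. Steric number 3, so sp2.
C5 (3 σ bonds, plus one π bond) has steric number 3: sp2.
C6 (4 σ bonds) has steric number 4: sp3.

C1 sp, C2 sp, C3 sp3, C4 sp2, C5 sp2, C6 sp3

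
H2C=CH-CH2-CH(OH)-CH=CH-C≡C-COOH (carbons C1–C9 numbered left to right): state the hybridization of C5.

C5: 3 σ bonds, plus one π bond — 3 electron domains, sp2.

sp²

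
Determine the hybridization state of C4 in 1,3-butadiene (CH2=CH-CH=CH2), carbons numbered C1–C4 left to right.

C4 carries 3 σ bonds, plus one π bond, giving a steric number of 3, so it is sp2.

sp2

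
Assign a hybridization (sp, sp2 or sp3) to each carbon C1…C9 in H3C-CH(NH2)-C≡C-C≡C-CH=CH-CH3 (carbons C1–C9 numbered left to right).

C1 is sp3: 4 σ bonds, 4 electron-density regions.
C2 has 4 σ bonds: steric number 4 → sp3.
C3 is sp: 2 σ bonds, plus two π bonds, 2 electron-density regions.
C4: 2 σ bonds, plus two π bonds; 2 regions of electron density → sp.
C5: 2 σ bonds, plus two π bonds — 2 electron domains, sp.
C6 — 2 σ bonds, plus two π bonds. Steric number 2, so sp.
C7 is sp2: 3 σ bonds, plus one π bond, 3 electron-density regions.
C8: 3 σ bonds, plus one π bond — 3 electron domains, sp2.
C9 — 4 σ bonds. Steric number 4, so sp3.

C1 sp3, C2 sp3, C3 sp, C4 sp, C5 sp, C6 sp, C7 sp2, C8 sp2, C9 sp3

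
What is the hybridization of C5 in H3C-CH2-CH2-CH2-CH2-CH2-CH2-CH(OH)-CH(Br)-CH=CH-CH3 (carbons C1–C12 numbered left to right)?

sp3

C5 is sp3: 4 σ bonds, 4 electron-density regions.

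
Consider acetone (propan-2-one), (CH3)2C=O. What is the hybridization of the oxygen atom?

One σ bond + two lone pairs = steric number 3 → sp2.

sp²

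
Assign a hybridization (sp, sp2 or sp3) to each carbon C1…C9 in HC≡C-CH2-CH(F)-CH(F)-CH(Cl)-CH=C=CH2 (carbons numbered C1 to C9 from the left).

C1: 2 σ bonds, plus two π bonds — 2 electron domains, sp.
C2: 2 σ bonds, plus two π bonds — 2 electron domains, sp.
C3 is sp3: 4 σ bonds, 4 electron-density regions.
C4 has 4 σ bonds: steric number 4 → sp3.
C5 (4 σ bonds) has steric number 4: sp3.
C6 (4 σ bonds) has steric number 4: sp3.
C7: 3 σ bonds, plus one π bond; 3 regions of electron density → sp2.
C8 has 2 σ bonds, plus two π bonds: steric number 2 → sp.
C9 — 3 σ bonds, plus one π bond. Steric number 3, so sp2.

C1 sp, C2 sp, C3 sp3, C4 sp3, C5 sp3, C6 sp3, C7 sp2, C8 sp, C9 sp2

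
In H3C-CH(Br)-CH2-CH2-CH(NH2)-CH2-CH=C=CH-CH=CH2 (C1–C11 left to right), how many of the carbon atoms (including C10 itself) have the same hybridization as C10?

4

C10 is sp2 (one π bond).
C1: sp3
C2: sp3
C3: sp3
C4: sp3
C5: sp3
C6: sp3
C7: sp2 ✓
C8: sp
C9: sp2 ✓
C10: sp2 ✓
C11: sp2 ✓
4 carbons are sp2.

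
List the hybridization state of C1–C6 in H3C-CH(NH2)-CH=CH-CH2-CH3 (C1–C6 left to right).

C1 sp3, C2 sp3, C3 sp2, C4 sp2, C5 sp3, C6 sp3

C1: 4 σ bonds; 4 regions of electron density → sp3.
C2 is sp3: 4 σ bonds, 4 electron-density regions.
C3 is sp2: 3 σ bonds, plus one π bond, 3 electron-density regions.
C4 has 3 σ bonds, plus one π bond: steric number 3 → sp2.
C5: 4 σ bonds; 4 regions of electron density → sp3.
C6 (4 σ bonds) has steric number 4: sp3.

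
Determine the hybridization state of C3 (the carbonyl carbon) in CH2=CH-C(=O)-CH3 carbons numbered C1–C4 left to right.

C3 (the carbonyl carbon): 3 σ bonds, plus one π bond — 3 electron domains, sp2.

sp²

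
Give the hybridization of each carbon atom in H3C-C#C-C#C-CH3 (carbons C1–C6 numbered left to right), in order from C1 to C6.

C1 sp3, C2 sp, C3 sp, C4 sp, C5 sp, C6 sp3

C1 has 4 σ bonds: steric number 4 → sp3.
C2 (2 σ bonds, plus two π bonds) has steric number 2: sp.
C3 has 2 σ bonds, plus two π bonds: steric number 2 → sp.
C4 is sp: 2 σ bonds, plus two π bonds, 2 electron-density regions.
C5 has 2 σ bonds, plus two π bonds: steric number 2 → sp.
C6 is sp3: 4 σ bonds, 4 electron-density regions.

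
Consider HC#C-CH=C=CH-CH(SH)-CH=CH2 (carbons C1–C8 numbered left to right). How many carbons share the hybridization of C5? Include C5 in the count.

4

C5 is sp2 (one π bond).
C1: sp
C2: sp
C3: sp2 ✓
C4: sp
C5: sp2 ✓
C6: sp3
C7: sp2 ✓
C8: sp2 ✓
4 carbons are sp2.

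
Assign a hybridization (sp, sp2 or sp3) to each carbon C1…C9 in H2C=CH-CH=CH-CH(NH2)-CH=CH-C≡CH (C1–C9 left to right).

C1 has 3 σ bonds, plus one π bond: steric number 3 → sp2.
C2 has 3 σ bonds, plus one π bond: steric number 3 → sp2.
C3: 3 σ bonds, plus one π bond — 3 electron domains, sp2.
C4: 3 σ bonds, plus one π bond; 3 regions of electron density → sp2.
C5 carries 4 σ bonds, giving a steric number of 4, so it is sp3.
C6 is sp2: 3 σ bonds, plus one π bond, 3 electron-density regions.
C7 is sp2: 3 σ bonds, plus one π bond, 3 electron-density regions.
C8: 2 σ bonds, plus two π bonds — 2 electron domains, sp.
C9 — 2 σ bonds, plus two π bonds. Steric number 2, so sp.

C1 sp2, C2 sp2, C3 sp2, C4 sp2, C5 sp3, C6 sp2, C7 sp2, C8 sp, C9 sp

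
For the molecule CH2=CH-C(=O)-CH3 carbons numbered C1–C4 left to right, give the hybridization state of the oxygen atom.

sp2

The oxygen atom: 1 σ bond and 2 lone pairs, plus one π bond; 3 regions of electron density → sp2.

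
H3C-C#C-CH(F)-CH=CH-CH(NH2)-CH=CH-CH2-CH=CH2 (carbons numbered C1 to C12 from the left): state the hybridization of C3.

sp

C3: 2 σ bonds, plus two π bonds; 2 regions of electron density → sp.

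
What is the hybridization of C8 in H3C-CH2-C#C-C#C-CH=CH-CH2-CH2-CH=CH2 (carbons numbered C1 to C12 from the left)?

sp^2

C8 has 3 σ bonds, plus one π bond: steric number 3 → sp2.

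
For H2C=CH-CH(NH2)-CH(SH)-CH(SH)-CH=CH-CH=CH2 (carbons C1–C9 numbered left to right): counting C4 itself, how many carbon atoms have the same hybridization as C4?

C4 is sp3 (only σ bonds).
C1: sp2
C2: sp2
C3: sp3 ✓
C4: sp3 ✓
C5: sp3 ✓
C6: sp2
C7: sp2
C8: sp2
C9: sp2
3 carbons are sp3.

3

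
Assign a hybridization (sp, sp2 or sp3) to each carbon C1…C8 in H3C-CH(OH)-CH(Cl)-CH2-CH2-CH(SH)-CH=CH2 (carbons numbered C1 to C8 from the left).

C1: 4 σ bonds — 4 electron domains, sp3.
C2 is sp3: 4 σ bonds, 4 electron-density regions.
C3: 4 σ bonds — 4 electron domains, sp3.
C4 (4 σ bonds) has steric number 4: sp3.
C5 is sp3: 4 σ bonds, 4 electron-density regions.
C6 (4 σ bonds) has steric number 4: sp3.
C7: 3 σ bonds, plus one π bond — 3 electron domains, sp2.
C8: 3 σ bonds, plus one π bond — 3 electron domains, sp2.

C1 sp3, C2 sp3, C3 sp3, C4 sp3, C5 sp3, C6 sp3, C7 sp2, C8 sp2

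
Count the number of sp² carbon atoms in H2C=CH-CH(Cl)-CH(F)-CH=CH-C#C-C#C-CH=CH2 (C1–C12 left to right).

C1: sp2 ✓
C2: sp2 ✓
C3: sp3
C4: sp3
C5: sp2 ✓
C6: sp2 ✓
C7: sp
C8: sp
C9: sp
C10: sp
C11: sp2 ✓
C12: sp2 ✓
C1, C2, C5, C6, C11, C12 → 6 sp2 carbons.

6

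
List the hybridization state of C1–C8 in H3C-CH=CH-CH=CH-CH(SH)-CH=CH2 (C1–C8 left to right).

C1 sp3, C2 sp2, C3 sp2, C4 sp2, C5 sp2, C6 sp3, C7 sp2, C8 sp2

C1 has 4 σ bonds: steric number 4 → sp3.
C2 carries 3 σ bonds, plus one π bond, giving a steric number of 3, so it is sp2.
C3 has 3 σ bonds, plus one π bond: steric number 3 → sp2.
C4 carries 3 σ bonds, plus one π bond, giving a steric number of 3, so it is sp2.
C5 carries 3 σ bonds, plus one π bond, giving a steric number of 3, so it is sp2.
C6 is sp3: 4 σ bonds, 4 electron-density regions.
C7 — 3 σ bonds, plus one π bond. Steric number 3, so sp2.
C8 carries 3 σ bonds, plus one π bond, giving a steric number of 3, so it is sp2.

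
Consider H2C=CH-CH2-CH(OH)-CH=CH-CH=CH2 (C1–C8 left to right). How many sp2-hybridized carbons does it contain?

C1: sp2 ✓
C2: sp2 ✓
C3: sp3
C4: sp3
C5: sp2 ✓
C6: sp2 ✓
C7: sp2 ✓
C8: sp2 ✓
C1, C2, C5, C6, C7, C8 → 6 sp2 carbons.

6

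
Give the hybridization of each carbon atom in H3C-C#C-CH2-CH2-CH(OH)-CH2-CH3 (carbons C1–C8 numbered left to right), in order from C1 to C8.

C1 has 4 σ bonds: steric number 4 → sp3.
C2 — 2 σ bonds, plus two π bonds. Steric number 2, so sp.
C3 — 2 σ bonds, plus two π bonds. Steric number 2, so sp.
C4 carries 4 σ bonds, giving a steric number of 4, so it is sp3.
C5 carries 4 σ bonds, giving a steric number of 4, so it is sp3.
C6 (4 σ bonds) has steric number 4: sp3.
C7 carries 4 σ bonds, giving a steric number of 4, so it is sp3.
C8 — 4 σ bonds. Steric number 4, so sp3.

C1 sp3, C2 sp, C3 sp, C4 sp3, C5 sp3, C6 sp3, C7 sp3, C8 sp3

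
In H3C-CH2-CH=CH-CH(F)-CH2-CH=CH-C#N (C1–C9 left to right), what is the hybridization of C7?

C7: 3 σ bonds, plus one π bond — 3 electron domains, sp2.

sp^2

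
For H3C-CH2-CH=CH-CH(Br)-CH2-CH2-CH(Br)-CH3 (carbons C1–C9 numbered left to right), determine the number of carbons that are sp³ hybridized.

C1: sp3 ✓
C2: sp3 ✓
C3: sp2
C4: sp2
C5: sp3 ✓
C6: sp3 ✓
C7: sp3 ✓
C8: sp3 ✓
C9: sp3 ✓
C1, C2, C5, C6, C7, C8, C9 → 7 sp3 carbons.

7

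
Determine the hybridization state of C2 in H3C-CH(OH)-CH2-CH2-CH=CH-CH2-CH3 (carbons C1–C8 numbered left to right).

sp³

C2 has 4 σ bonds: steric number 4 → sp3.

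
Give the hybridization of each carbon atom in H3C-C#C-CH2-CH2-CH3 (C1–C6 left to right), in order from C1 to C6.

C1 has 4 σ bonds: steric number 4 → sp3.
C2 is sp: 2 σ bonds, plus two π bonds, 2 electron-density regions.
C3 is sp: 2 σ bonds, plus two π bonds, 2 electron-density regions.
C4: 4 σ bonds; 4 regions of electron density → sp3.
C5 carries 4 σ bonds, giving a steric number of 4, so it is sp3.
C6 is sp3: 4 σ bonds, 4 electron-density regions.

C1 sp3, C2 sp, C3 sp, C4 sp3, C5 sp3, C6 sp3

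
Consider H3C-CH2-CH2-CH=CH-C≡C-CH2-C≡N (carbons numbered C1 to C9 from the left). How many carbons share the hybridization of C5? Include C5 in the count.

2

C5 is sp2 (one π bond).
C1: sp3
C2: sp3
C3: sp3
C4: sp2 ✓
C5: sp2 ✓
C6: sp
C7: sp
C8: sp3
C9: sp
2 carbons are sp2.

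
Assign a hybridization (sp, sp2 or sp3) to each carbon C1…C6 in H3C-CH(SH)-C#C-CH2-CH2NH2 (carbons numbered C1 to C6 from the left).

C1 — 4 σ bonds. Steric number 4, so sp3.
C2 (4 σ bonds) has steric number 4: sp3.
C3 (2 σ bonds, plus two π bonds) has steric number 2: sp.
C4 (2 σ bonds, plus two π bonds) has steric number 2: sp.
C5 (4 σ bonds) has steric number 4: sp3.
C6 (4 σ bonds) has steric number 4: sp3.

C1 sp3, C2 sp3, C3 sp, C4 sp, C5 sp3, C6 sp3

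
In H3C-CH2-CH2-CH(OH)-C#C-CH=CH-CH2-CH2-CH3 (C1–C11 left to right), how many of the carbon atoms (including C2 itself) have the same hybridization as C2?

7

C2 is sp3 (only σ bonds).
C1: sp3 ✓
C2: sp3 ✓
C3: sp3 ✓
C4: sp3 ✓
C5: sp
C6: sp
C7: sp2
C8: sp2
C9: sp3 ✓
C10: sp3 ✓
C11: sp3 ✓
7 carbons are sp3.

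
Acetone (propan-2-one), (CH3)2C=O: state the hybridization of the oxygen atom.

sp2

One σ bond + two lone pairs = steric number 3 → sp2.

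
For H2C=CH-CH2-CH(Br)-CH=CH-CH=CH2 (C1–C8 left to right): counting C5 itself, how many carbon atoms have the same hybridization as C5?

6

C5 is sp2 (one π bond).
C1: sp2 ✓
C2: sp2 ✓
C3: sp3
C4: sp3
C5: sp2 ✓
C6: sp2 ✓
C7: sp2 ✓
C8: sp2 ✓
6 carbons are sp2.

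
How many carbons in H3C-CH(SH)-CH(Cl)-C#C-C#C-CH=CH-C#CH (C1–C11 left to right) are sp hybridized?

6

C1: sp3
C2: sp3
C3: sp3
C4: sp ✓
C5: sp ✓
C6: sp ✓
C7: sp ✓
C8: sp2
C9: sp2
C10: sp ✓
C11: sp ✓
C4, C5, C6, C7, C10, C11 → 6 sp carbons.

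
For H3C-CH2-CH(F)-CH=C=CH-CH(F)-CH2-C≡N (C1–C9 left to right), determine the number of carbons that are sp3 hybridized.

C1: sp3 ✓
C2: sp3 ✓
C3: sp3 ✓
C4: sp2
C5: sp
C6: sp2
C7: sp3 ✓
C8: sp3 ✓
C9: sp
C1, C2, C3, C7, C8 → 5 sp3 carbons.

5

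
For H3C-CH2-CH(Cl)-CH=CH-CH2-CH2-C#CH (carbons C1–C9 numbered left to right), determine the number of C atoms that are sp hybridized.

C1: sp3
C2: sp3
C3: sp3
C4: sp2
C5: sp2
C6: sp3
C7: sp3
C8: sp ✓
C9: sp ✓
C8, C9 → 2 sp carbons.

2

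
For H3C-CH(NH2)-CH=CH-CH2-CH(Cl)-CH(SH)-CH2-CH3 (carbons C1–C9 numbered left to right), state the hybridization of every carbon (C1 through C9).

C1 sp3, C2 sp3, C3 sp2, C4 sp2, C5 sp3, C6 sp3, C7 sp3, C8 sp3, C9 sp3

C1 — 4 σ bonds. Steric number 4, so sp3.
C2: 4 σ bonds — 4 electron domains, sp3.
C3 is sp2: 3 σ bonds, plus one π bond, 3 electron-density regions.
C4 has 3 σ bonds, plus one π bond: steric number 3 → sp2.
C5 carries 4 σ bonds, giving a steric number of 4, so it is sp3.
C6: 4 σ bonds — 4 electron domains, sp3.
C7 — 4 σ bonds. Steric number 4, so sp3.
C8 has 4 σ bonds: steric number 4 → sp3.
C9: 4 σ bonds; 4 regions of electron density → sp3.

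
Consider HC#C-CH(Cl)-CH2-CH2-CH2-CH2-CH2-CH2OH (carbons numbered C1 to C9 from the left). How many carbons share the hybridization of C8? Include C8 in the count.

C8 is sp3 (only σ bonds).
C1: sp
C2: sp
C3: sp3 ✓
C4: sp3 ✓
C5: sp3 ✓
C6: sp3 ✓
C7: sp3 ✓
C8: sp3 ✓
C9: sp3 ✓
7 carbons are sp3.

7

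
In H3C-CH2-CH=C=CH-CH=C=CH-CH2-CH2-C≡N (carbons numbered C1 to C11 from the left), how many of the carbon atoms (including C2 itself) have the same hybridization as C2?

4

C2 is sp3 (only σ bonds).
C1: sp3 ✓
C2: sp3 ✓
C3: sp2
C4: sp
C5: sp2
C6: sp2
C7: sp
C8: sp2
C9: sp3 ✓
C10: sp3 ✓
C11: sp
4 carbons are sp3.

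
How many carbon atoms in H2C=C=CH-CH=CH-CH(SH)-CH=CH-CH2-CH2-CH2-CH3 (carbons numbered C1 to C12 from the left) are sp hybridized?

1

C1: sp2
C2: sp ✓
C3: sp2
C4: sp2
C5: sp2
C6: sp3
C7: sp2
C8: sp2
C9: sp3
C10: sp3
C11: sp3
C12: sp3
C2 → 1 sp carbon.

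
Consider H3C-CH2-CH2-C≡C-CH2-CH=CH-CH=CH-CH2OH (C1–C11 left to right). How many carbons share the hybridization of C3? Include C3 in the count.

5

C3 is sp3 (only σ bonds).
C1: sp3 ✓
C2: sp3 ✓
C3: sp3 ✓
C4: sp
C5: sp
C6: sp3 ✓
C7: sp2
C8: sp2
C9: sp2
C10: sp2
C11: sp3 ✓
5 carbons are sp3.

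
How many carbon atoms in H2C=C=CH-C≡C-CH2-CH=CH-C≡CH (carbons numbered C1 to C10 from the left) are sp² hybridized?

4

C1: sp2 ✓
C2: sp
C3: sp2 ✓
C4: sp
C5: sp
C6: sp3
C7: sp2 ✓
C8: sp2 ✓
C9: sp
C10: sp
C1, C3, C7, C8 → 4 sp2 carbons.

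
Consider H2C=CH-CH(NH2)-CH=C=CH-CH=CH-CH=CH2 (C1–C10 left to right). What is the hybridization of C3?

sp³

C3 (4 σ bonds) has steric number 4: sp3.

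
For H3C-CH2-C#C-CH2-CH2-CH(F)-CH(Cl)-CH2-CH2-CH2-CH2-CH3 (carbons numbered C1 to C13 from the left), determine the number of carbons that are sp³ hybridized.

11

C1: sp3 ✓
C2: sp3 ✓
C3: sp
C4: sp
C5: sp3 ✓
C6: sp3 ✓
C7: sp3 ✓
C8: sp3 ✓
C9: sp3 ✓
C10: sp3 ✓
C11: sp3 ✓
C12: sp3 ✓
C13: sp3 ✓
C1, C2, C5, C6, C7, C8, C9, C10, C11, C12, C13 → 11 sp3 carbons.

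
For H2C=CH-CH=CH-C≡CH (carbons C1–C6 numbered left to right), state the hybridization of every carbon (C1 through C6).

C1 sp2, C2 sp2, C3 sp2, C4 sp2, C5 sp, C6 sp

C1 carries 3 σ bonds, plus one π bond, giving a steric number of 3, so it is sp2.
C2 — 3 σ bonds, plus one π bond. Steric number 3, so sp2.
C3 has 3 σ bonds, plus one π bond: steric number 3 → sp2.
C4 is sp2: 3 σ bonds, plus one π bond, 3 electron-density regions.
C5 — 2 σ bonds, plus two π bonds. Steric number 2, so sp.
C6: 2 σ bonds, plus two π bonds; 2 regions of electron density → sp.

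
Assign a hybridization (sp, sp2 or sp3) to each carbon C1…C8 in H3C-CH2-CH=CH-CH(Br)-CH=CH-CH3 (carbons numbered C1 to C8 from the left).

C1 — 4 σ bonds. Steric number 4, so sp3.
C2: 4 σ bonds — 4 electron domains, sp3.
C3 carries 3 σ bonds, plus one π bond, giving a steric number of 3, so it is sp2.
C4 (3 σ bonds, plus one π bond) has steric number 3: sp2.
C5 (4 σ bonds) has steric number 4: sp3.
C6 has 3 σ bonds, plus one π bond: steric number 3 → sp2.
C7: 3 σ bonds, plus one π bond; 3 regions of electron density → sp2.
C8 is sp3: 4 σ bonds, 4 electron-density regions.

C1 sp3, C2 sp3, C3 sp2, C4 sp2, C5 sp3, C6 sp2, C7 sp2, C8 sp3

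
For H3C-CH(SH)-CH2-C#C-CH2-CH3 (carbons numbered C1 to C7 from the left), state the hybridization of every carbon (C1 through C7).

C1 is sp3: 4 σ bonds, 4 electron-density regions.
C2 has 4 σ bonds: steric number 4 → sp3.
C3 — 4 σ bonds. Steric number 4, so sp3.
C4 carries 2 σ bonds, plus two π bonds, giving a steric number of 2, so it is sp.
C5 (2 σ bonds, plus two π bonds) has steric number 2: sp.
C6: 4 σ bonds — 4 electron domains, sp3.
C7 — 4 σ bonds. Steric number 4, so sp3.

C1 sp3, C2 sp3, C3 sp3, C4 sp, C5 sp, C6 sp3, C7 sp3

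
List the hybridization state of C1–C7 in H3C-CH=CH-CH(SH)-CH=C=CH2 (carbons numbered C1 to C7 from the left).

C1 sp3, C2 sp2, C3 sp2, C4 sp3, C5 sp2, C6 sp, C7 sp2

C1: 4 σ bonds — 4 electron domains, sp3.
C2 is sp2: 3 σ bonds, plus one π bond, 3 electron-density regions.
C3 — 3 σ bonds, plus one π bond. Steric number 3, so sp2.
C4: 4 σ bonds; 4 regions of electron density → sp3.
C5 carries 3 σ bonds, plus one π bond, giving a steric number of 3, so it is sp2.
C6 carries 2 σ bonds, plus two π bonds, giving a steric number of 2, so it is sp.
C7 (3 σ bonds, plus one π bond) has steric number 3: sp2.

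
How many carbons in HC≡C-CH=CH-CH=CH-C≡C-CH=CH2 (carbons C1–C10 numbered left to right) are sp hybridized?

4

C1: sp ✓
C2: sp ✓
C3: sp2
C4: sp2
C5: sp2
C6: sp2
C7: sp ✓
C8: sp ✓
C9: sp2
C10: sp2
C1, C2, C7, C8 → 4 sp carbons.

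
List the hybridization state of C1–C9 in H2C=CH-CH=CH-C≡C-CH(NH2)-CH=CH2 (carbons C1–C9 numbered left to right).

C1 sp2, C2 sp2, C3 sp2, C4 sp2, C5 sp, C6 sp, C7 sp3, C8 sp2, C9 sp2

C1 — 3 σ bonds, plus one π bond. Steric number 3, so sp2.
C2 is sp2: 3 σ bonds, plus one π bond, 3 electron-density regions.
C3 carries 3 σ bonds, plus one π bond, giving a steric number of 3, so it is sp2.
C4: 3 σ bonds, plus one π bond; 3 regions of electron density → sp2.
C5 carries 2 σ bonds, plus two π bonds, giving a steric number of 2, so it is sp.
C6 (2 σ bonds, plus two π bonds) has steric number 2: sp.
C7: 4 σ bonds; 4 regions of electron density → sp3.
C8 — 3 σ bonds, plus one π bond. Steric number 3, so sp2.
C9 (3 σ bonds, plus one π bond) has steric number 3: sp2.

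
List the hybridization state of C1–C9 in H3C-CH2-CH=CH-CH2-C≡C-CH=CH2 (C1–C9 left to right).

C1 sp3, C2 sp3, C3 sp2, C4 sp2, C5 sp3, C6 sp, C7 sp, C8 sp2, C9 sp2

C1 (4 σ bonds) has steric number 4: sp3.
C2 (4 σ bonds) has steric number 4: sp3.
C3 is sp2: 3 σ bonds, plus one π bond, 3 electron-density regions.
C4 has 3 σ bonds, plus one π bond: steric number 3 → sp2.
C5 (4 σ bonds) has steric number 4: sp3.
C6 is sp: 2 σ bonds, plus two π bonds, 2 electron-density regions.
C7 has 2 σ bonds, plus two π bonds: steric number 2 → sp.
C8: 3 σ bonds, plus one π bond; 3 regions of electron density → sp2.
C9 is sp2: 3 σ bonds, plus one π bond, 3 electron-density regions.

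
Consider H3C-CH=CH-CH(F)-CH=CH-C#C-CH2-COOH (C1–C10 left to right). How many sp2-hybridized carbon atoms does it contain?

C1: sp3
C2: sp2 ✓
C3: sp2 ✓
C4: sp3
C5: sp2 ✓
C6: sp2 ✓
C7: sp
C8: sp
C9: sp3
C10: sp2 ✓
C2, C3, C5, C6, C10 → 5 sp2 carbons.

5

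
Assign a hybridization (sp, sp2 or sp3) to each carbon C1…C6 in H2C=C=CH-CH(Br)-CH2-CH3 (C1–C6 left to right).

C1 carries 3 σ bonds, plus one π bond, giving a steric number of 3, so it is sp2.
C2 is sp: 2 σ bonds, plus two π bonds, 2 electron-density regions.
C3 has 3 σ bonds, plus one π bond: steric number 3 → sp2.
C4 — 4 σ bonds. Steric number 4, so sp3.
C5: 4 σ bonds — 4 electron domains, sp3.
C6 has 4 σ bonds: steric number 4 → sp3.

C1 sp2, C2 sp, C3 sp2, C4 sp3, C5 sp3, C6 sp3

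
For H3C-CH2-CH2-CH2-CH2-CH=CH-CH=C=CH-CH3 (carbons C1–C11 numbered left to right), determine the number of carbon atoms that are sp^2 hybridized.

C1: sp3
C2: sp3
C3: sp3
C4: sp3
C5: sp3
C6: sp2 ✓
C7: sp2 ✓
C8: sp2 ✓
C9: sp
C10: sp2 ✓
C11: sp3
C6, C7, C8, C10 → 4 sp2 carbons.

4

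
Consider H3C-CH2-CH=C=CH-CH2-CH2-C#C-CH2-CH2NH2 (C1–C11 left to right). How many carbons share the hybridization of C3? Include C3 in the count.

C3 is sp2 (one π bond).
C1: sp3
C2: sp3
C3: sp2 ✓
C4: sp
C5: sp2 ✓
C6: sp3
C7: sp3
C8: sp
C9: sp
C10: sp3
C11: sp3
2 carbons are sp2.

2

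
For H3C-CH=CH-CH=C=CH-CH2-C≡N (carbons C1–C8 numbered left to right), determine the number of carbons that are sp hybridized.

C1: sp3
C2: sp2
C3: sp2
C4: sp2
C5: sp ✓
C6: sp2
C7: sp3
C8: sp ✓
C5, C8 → 2 sp carbons.

2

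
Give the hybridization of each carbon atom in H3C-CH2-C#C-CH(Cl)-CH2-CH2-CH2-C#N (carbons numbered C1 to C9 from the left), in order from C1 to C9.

C1 (4 σ bonds) has steric number 4: sp3.
C2: 4 σ bonds; 4 regions of electron density → sp3.
C3: 2 σ bonds, plus two π bonds; 2 regions of electron density → sp.
C4 is sp: 2 σ bonds, plus two π bonds, 2 electron-density regions.
C5: 4 σ bonds; 4 regions of electron density → sp3.
C6 — 4 σ bonds. Steric number 4, so sp3.
C7 is sp3: 4 σ bonds, 4 electron-density regions.
C8: 4 σ bonds — 4 electron domains, sp3.
C9 (2 σ bonds, plus two π bonds) has steric number 2: sp.

C1 sp3, C2 sp3, C3 sp, C4 sp, C5 sp3, C6 sp3, C7 sp3, C8 sp3, C9 sp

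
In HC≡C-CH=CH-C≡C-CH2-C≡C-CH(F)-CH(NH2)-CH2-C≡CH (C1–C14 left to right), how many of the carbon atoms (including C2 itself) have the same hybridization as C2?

C2 is sp (two π bonds).
C1: sp ✓
C2: sp ✓
C3: sp2
C4: sp2
C5: sp ✓
C6: sp ✓
C7: sp3
C8: sp ✓
C9: sp ✓
C10: sp3
C11: sp3
C12: sp3
C13: sp ✓
C14: sp ✓
8 carbons are sp.

8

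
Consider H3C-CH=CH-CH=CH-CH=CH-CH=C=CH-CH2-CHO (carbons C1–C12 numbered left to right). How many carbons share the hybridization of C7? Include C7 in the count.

C7 is sp2 (one π bond).
C1: sp3
C2: sp2 ✓
C3: sp2 ✓
C4: sp2 ✓
C5: sp2 ✓
C6: sp2 ✓
C7: sp2 ✓
C8: sp2 ✓
C9: sp
C10: sp2 ✓
C11: sp3
C12: sp2 ✓
9 carbons are sp2.

9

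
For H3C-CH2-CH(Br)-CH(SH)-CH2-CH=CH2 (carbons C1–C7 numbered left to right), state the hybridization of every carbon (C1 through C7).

C1: 4 σ bonds — 4 electron domains, sp3.
C2 is sp3: 4 σ bonds, 4 electron-density regions.
C3 has 4 σ bonds: steric number 4 → sp3.
C4 has 4 σ bonds: steric number 4 → sp3.
C5 has 4 σ bonds: steric number 4 → sp3.
C6 — 3 σ bonds, plus one π bond. Steric number 3, so sp2.
C7: 3 σ bonds, plus one π bond — 3 electron domains, sp2.

C1 sp3, C2 sp3, C3 sp3, C4 sp3, C5 sp3, C6 sp2, C7 sp2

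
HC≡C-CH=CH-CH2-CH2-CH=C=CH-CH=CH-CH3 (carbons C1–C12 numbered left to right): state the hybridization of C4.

sp²

C4 (3 σ bonds, plus one π bond) has steric number 3: sp2.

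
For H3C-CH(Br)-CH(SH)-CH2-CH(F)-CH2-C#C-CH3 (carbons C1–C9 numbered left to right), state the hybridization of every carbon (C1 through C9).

C1: 4 σ bonds; 4 regions of electron density → sp3.
C2: 4 σ bonds; 4 regions of electron density → sp3.
C3 has 4 σ bonds: steric number 4 → sp3.
C4 (4 σ bonds) has steric number 4: sp3.
C5 — 4 σ bonds. Steric number 4, so sp3.
C6 carries 4 σ bonds, giving a steric number of 4, so it is sp3.
C7: 2 σ bonds, plus two π bonds; 2 regions of electron density → sp.
C8: 2 σ bonds, plus two π bonds; 2 regions of electron density → sp.
C9 has 4 σ bonds: steric number 4 → sp3.

C1 sp3, C2 sp3, C3 sp3, C4 sp3, C5 sp3, C6 sp3, C7 sp, C8 sp, C9 sp3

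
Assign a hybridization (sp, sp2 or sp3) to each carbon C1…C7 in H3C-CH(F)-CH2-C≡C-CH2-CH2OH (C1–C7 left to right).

C1 has 4 σ bonds: steric number 4 → sp3.
C2 carries 4 σ bonds, giving a steric number of 4, so it is sp3.
C3 carries 4 σ bonds, giving a steric number of 4, so it is sp3.
C4: 2 σ bonds, plus two π bonds; 2 regions of electron density → sp.
C5 has 2 σ bonds, plus two π bonds: steric number 2 → sp.
C6 carries 4 σ bonds, giving a steric number of 4, so it is sp3.
C7 carries 4 σ bonds, giving a steric number of 4, so it is sp3.

C1 sp3, C2 sp3, C3 sp3, C4 sp, C5 sp, C6 sp3, C7 sp3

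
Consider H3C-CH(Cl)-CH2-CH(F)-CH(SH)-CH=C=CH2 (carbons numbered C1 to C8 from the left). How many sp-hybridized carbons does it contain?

1

C1: sp3
C2: sp3
C3: sp3
C4: sp3
C5: sp3
C6: sp2
C7: sp ✓
C8: sp2
C7 → 1 sp carbon.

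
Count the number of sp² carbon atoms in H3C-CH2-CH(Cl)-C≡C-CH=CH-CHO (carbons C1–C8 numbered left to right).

C1: sp3
C2: sp3
C3: sp3
C4: sp
C5: sp
C6: sp2 ✓
C7: sp2 ✓
C8: sp2 ✓
C6, C7, C8 → 3 sp2 carbons.

3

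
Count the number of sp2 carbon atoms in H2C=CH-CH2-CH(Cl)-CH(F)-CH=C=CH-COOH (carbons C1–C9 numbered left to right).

C1: sp2 ✓
C2: sp2 ✓
C3: sp3
C4: sp3
C5: sp3
C6: sp2 ✓
C7: sp
C8: sp2 ✓
C9: sp2 ✓
C1, C2, C6, C8, C9 → 5 sp2 carbons.

5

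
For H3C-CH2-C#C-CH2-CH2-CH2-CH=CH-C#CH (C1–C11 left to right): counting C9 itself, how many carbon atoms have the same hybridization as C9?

2

C9 is sp2 (one π bond).
C1: sp3
C2: sp3
C3: sp
C4: sp
C5: sp3
C6: sp3
C7: sp3
C8: sp2 ✓
C9: sp2 ✓
C10: sp
C11: sp
2 carbons are sp2.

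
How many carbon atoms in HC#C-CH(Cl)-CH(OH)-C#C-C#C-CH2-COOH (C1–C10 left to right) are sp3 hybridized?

3

C1: sp
C2: sp
C3: sp3 ✓
C4: sp3 ✓
C5: sp
C6: sp
C7: sp
C8: sp
C9: sp3 ✓
C10: sp2
C3, C4, C9 → 3 sp3 carbons.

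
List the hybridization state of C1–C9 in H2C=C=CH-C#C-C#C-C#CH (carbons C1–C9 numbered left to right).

C1 (3 σ bonds, plus one π bond) has steric number 3: sp2.
C2 has 2 σ bonds, plus two π bonds: steric number 2 → sp.
C3: 3 σ bonds, plus one π bond; 3 regions of electron density → sp2.
C4: 2 σ bonds, plus two π bonds — 2 electron domains, sp.
C5 (2 σ bonds, plus two π bonds) has steric number 2: sp.
C6 — 2 σ bonds, plus two π bonds. Steric number 2, so sp.
C7 carries 2 σ bonds, plus two π bonds, giving a steric number of 2, so it is sp.
C8: 2 σ bonds, plus two π bonds — 2 electron domains, sp.
C9 — 2 σ bonds, plus two π bonds. Steric number 2, so sp.

C1 sp2, C2 sp, C3 sp2, C4 sp, C5 sp, C6 sp, C7 sp, C8 sp, C9 sp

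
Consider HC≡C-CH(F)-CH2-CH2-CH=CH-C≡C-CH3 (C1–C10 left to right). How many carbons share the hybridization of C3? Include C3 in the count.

4

C3 is sp3 (only σ bonds).
C1: sp
C2: sp
C3: sp3 ✓
C4: sp3 ✓
C5: sp3 ✓
C6: sp2
C7: sp2
C8: sp
C9: sp
C10: sp3 ✓
4 carbons are sp3.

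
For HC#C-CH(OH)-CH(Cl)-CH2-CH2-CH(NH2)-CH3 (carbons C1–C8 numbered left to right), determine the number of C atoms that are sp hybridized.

C1: sp ✓
C2: sp ✓
C3: sp3
C4: sp3
C5: sp3
C6: sp3
C7: sp3
C8: sp3
C1, C2 → 2 sp carbons.

2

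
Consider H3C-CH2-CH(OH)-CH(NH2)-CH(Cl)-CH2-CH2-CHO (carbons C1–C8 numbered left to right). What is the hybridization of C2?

sp³

C2 — 4 σ bonds. Steric number 4, so sp3.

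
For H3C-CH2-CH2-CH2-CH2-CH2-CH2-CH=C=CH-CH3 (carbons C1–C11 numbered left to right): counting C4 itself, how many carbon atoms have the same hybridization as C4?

C4 is sp3 (only σ bonds).
C1: sp3 ✓
C2: sp3 ✓
C3: sp3 ✓
C4: sp3 ✓
C5: sp3 ✓
C6: sp3 ✓
C7: sp3 ✓
C8: sp2
C9: sp
C10: sp2
C11: sp3 ✓
8 carbons are sp3.

8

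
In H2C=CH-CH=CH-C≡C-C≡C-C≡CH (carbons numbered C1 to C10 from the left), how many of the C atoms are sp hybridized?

C1: sp2
C2: sp2
C3: sp2
C4: sp2
C5: sp ✓
C6: sp ✓
C7: sp ✓
C8: sp ✓
C9: sp ✓
C10: sp ✓
C5, C6, C7, C8, C9, C10 → 6 sp carbons.

6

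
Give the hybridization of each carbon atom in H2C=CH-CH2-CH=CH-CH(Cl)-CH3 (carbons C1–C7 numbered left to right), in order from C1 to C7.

C1: 3 σ bonds, plus one π bond — 3 electron domains, sp2.
C2 has 3 σ bonds, plus one π bond: steric number 3 → sp2.
C3 has 4 σ bonds: steric number 4 → sp3.
C4: 3 σ bonds, plus one π bond; 3 regions of electron density → sp2.
C5: 3 σ bonds, plus one π bond; 3 regions of electron density → sp2.
C6: 4 σ bonds; 4 regions of electron density → sp3.
C7 has 4 σ bonds: steric number 4 → sp3.

C1 sp2, C2 sp2, C3 sp3, C4 sp2, C5 sp2, C6 sp3, C7 sp3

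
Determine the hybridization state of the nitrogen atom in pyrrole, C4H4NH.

sp^2

N has three σ bonds; its lone pair occupies the p orbital and is part of the aromatic π system, so N is sp2 (not the sp3 a naive steric count of 4 would give).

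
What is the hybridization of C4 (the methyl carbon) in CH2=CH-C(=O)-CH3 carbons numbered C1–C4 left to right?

C4 (the methyl carbon): 4 σ bonds; 4 regions of electron density → sp3.

sp3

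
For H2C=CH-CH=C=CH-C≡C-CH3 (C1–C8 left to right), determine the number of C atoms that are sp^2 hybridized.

C1: sp2 ✓
C2: sp2 ✓
C3: sp2 ✓
C4: sp
C5: sp2 ✓
C6: sp
C7: sp
C8: sp3
C1, C2, C3, C5 → 4 sp2 carbons.

4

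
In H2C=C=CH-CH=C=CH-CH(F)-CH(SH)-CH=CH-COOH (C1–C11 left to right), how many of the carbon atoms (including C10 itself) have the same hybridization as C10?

7

C10 is sp2 (one π bond).
C1: sp2 ✓
C2: sp
C3: sp2 ✓
C4: sp2 ✓
C5: sp
C6: sp2 ✓
C7: sp3
C8: sp3
C9: sp2 ✓
C10: sp2 ✓
C11: sp2 ✓
7 carbons are sp2.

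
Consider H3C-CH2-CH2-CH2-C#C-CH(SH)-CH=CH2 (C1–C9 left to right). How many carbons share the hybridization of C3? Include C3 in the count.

C3 is sp3 (only σ bonds).
C1: sp3 ✓
C2: sp3 ✓
C3: sp3 ✓
C4: sp3 ✓
C5: sp
C6: sp
C7: sp3 ✓
C8: sp2
C9: sp2
5 carbons are sp3.

5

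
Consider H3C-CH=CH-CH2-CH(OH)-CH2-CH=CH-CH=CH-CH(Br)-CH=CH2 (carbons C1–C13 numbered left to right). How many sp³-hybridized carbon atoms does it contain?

C1: sp3 ✓
C2: sp2
C3: sp2
C4: sp3 ✓
C5: sp3 ✓
C6: sp3 ✓
C7: sp2
C8: sp2
C9: sp2
C10: sp2
C11: sp3 ✓
C12: sp2
C13: sp2
C1, C4, C5, C6, C11 → 5 sp3 carbons.

5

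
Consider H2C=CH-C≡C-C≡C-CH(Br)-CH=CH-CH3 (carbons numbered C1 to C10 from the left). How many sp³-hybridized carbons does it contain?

C1: sp2
C2: sp2
C3: sp
C4: sp
C5: sp
C6: sp
C7: sp3 ✓
C8: sp2
C9: sp2
C10: sp3 ✓
C7, C10 → 2 sp3 carbons.

2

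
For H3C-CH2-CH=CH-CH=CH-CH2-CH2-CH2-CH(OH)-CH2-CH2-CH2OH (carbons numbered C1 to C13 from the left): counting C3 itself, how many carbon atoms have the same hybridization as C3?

C3 is sp2 (one π bond).
C1: sp3
C2: sp3
C3: sp2 ✓
C4: sp2 ✓
C5: sp2 ✓
C6: sp2 ✓
C7: sp3
C8: sp3
C9: sp3
C10: sp3
C11: sp3
C12: sp3
C13: sp3
4 carbons are sp2.

4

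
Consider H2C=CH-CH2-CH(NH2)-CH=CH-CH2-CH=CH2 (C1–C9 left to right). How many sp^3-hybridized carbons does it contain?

3

C1: sp2
C2: sp2
C3: sp3 ✓
C4: sp3 ✓
C5: sp2
C6: sp2
C7: sp3 ✓
C8: sp2
C9: sp2
C3, C4, C7 → 3 sp3 carbons.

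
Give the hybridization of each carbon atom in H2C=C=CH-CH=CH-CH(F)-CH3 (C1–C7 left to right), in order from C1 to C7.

C1 sp2, C2 sp, C3 sp2, C4 sp2, C5 sp2, C6 sp3, C7 sp3

C1 has 3 σ bonds, plus one π bond: steric number 3 → sp2.
C2 is sp: 2 σ bonds, plus two π bonds, 2 electron-density regions.
C3: 3 σ bonds, plus one π bond — 3 electron domains, sp2.
C4 (3 σ bonds, plus one π bond) has steric number 3: sp2.
C5 — 3 σ bonds, plus one π bond. Steric number 3, so sp2.
C6 — 4 σ bonds. Steric number 4, so sp3.
C7 (4 σ bonds) has steric number 4: sp3.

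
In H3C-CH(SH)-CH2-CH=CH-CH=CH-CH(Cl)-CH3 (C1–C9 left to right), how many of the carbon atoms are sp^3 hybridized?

C1: sp3 ✓
C2: sp3 ✓
C3: sp3 ✓
C4: sp2
C5: sp2
C6: sp2
C7: sp2
C8: sp3 ✓
C9: sp3 ✓
C1, C2, C3, C8, C9 → 5 sp3 carbons.

5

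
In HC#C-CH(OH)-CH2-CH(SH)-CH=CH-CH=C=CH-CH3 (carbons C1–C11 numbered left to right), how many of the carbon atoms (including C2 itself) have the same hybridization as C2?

C2 is sp (two π bonds).
C1: sp ✓
C2: sp ✓
C3: sp3
C4: sp3
C5: sp3
C6: sp2
C7: sp2
C8: sp2
C9: sp ✓
C10: sp2
C11: sp3
3 carbons are sp.

3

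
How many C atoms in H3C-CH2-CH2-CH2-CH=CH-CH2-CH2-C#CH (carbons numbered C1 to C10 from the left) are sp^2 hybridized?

C1: sp3
C2: sp3
C3: sp3
C4: sp3
C5: sp2 ✓
C6: sp2 ✓
C7: sp3
C8: sp3
C9: sp
C10: sp
C5, C6 → 2 sp2 carbons.

2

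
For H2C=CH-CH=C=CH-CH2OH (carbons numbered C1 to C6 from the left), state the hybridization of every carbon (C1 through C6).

C1 sp2, C2 sp2, C3 sp2, C4 sp, C5 sp2, C6 sp3

C1 is sp2: 3 σ bonds, plus one π bond, 3 electron-density regions.
C2 carries 3 σ bonds, plus one π bond, giving a steric number of 3, so it is sp2.
C3 (3 σ bonds, plus one π bond) has steric number 3: sp2.
C4: 2 σ bonds, plus two π bonds; 2 regions of electron density → sp.
C5 (3 σ bonds, plus one π bond) has steric number 3: sp2.
C6: 4 σ bonds — 4 electron domains, sp3.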